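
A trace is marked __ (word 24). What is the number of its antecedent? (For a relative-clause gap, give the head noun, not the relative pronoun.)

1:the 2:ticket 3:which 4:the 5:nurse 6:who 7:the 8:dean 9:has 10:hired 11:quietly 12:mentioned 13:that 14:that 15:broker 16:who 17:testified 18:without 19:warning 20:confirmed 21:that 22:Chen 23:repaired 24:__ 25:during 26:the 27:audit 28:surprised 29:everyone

The gap at 24 is the object of "repaired", inside a relative clause.
The relative pronoun is "which" (word 3); it is bound by the head noun immediately before it.
Its filler is the head noun "ticket", at word 2.

2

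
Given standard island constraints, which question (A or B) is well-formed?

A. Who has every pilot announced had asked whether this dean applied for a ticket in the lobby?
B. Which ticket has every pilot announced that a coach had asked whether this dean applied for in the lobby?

In B, the wh-phrase is extracted from inside a wh-island (introduced by "whether"), which blocks movement.
In A, the extraction path crosses only that-complement boundaries, which are transparent.
So A is grammatical.

A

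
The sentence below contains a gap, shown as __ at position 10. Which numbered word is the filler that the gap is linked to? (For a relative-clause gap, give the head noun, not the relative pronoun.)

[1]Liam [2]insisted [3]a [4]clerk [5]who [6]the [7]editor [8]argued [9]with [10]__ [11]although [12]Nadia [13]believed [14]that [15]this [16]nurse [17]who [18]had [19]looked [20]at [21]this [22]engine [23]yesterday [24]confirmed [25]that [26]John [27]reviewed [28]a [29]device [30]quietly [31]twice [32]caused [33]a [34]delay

The gap at 10 is the prepositional object of "argued", inside a relative clause.
The relative pronoun is "who" (word 5); it is bound by the head noun immediately before it.
Its filler is the head noun "clerk", at word 4.

4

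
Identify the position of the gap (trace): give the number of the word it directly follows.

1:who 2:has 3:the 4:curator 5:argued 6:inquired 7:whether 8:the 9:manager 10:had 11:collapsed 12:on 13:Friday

The displaced element is "who" (word 1).
It is linked across 1 clause boundary (Ø).
It functions as the subject of "inquired", so the gap sits immediately after word 5 ("argued").
Base order: The curator has argued that who inquired whether the manager had collapsed on Friday.

5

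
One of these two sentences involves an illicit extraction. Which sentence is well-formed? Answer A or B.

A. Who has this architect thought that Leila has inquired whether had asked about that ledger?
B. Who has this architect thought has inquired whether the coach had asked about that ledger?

In A, the wh-phrase is extracted from inside a wh-island (introduced by "whether"), which blocks movement.
In B, the extraction path crosses only that-complement boundaries, which are transparent.
So B is grammatical.

B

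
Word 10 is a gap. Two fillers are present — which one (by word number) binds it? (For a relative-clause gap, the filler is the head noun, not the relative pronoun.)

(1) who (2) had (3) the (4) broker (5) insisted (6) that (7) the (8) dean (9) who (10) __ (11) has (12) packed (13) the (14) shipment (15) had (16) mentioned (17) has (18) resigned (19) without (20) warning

The marked gap is inside the relative clause, the subject of "packed".
Its filler is the head noun "dean" (via "who"), at word 8.
(The other dependency links word 1 to a gap after word 16.)

8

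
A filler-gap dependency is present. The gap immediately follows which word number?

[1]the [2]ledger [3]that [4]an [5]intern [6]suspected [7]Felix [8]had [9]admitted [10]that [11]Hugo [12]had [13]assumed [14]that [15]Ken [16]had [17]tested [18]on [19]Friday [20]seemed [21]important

The displaced element is "the ledger" (word 2).
It is linked across 3 clause boundaries (Ø → that → that).
It functions as the direct object of "tested", so the gap sits immediately after word 17 ("tested").
Base order: An intern suspected Felix had admitted that Hugo had assumed that Ken had tested the ledger on Friday.

17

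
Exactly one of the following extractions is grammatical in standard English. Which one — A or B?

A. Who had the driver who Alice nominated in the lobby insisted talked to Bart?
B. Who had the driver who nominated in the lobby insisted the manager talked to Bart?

In B, the wh-phrase is extracted from inside a complex-NP island (relative clause) (introduced by "who"), which blocks movement.
In A, the extraction path crosses only that-complement boundaries, which are transparent.
So A is grammatical.

A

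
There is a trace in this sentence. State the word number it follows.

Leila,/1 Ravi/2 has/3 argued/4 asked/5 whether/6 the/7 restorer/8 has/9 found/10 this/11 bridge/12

The displaced element is "Leila" (word 1).
It is linked across 1 clause boundary (Ø).
It functions as the subject of "asked", so the gap sits immediately after word 4 ("argued").
Base order: Ravi has argued that Leila asked whether the restorer has found this bridge.

4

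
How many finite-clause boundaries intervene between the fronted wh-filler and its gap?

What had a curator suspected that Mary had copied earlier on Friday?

"what" is extracted from the object of "copied".
Boundaries crossed, outermost first: [that] — 1 in total.

1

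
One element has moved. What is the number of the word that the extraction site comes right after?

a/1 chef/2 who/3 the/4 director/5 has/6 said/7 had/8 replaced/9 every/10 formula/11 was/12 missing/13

The displaced element is "a chef" (word 2).
It is linked across 1 clause boundary (Ø).
It functions as the subject of "replaced", so the gap sits immediately after word 7 ("said").
Base order: The director has said that a chef had replaced every formula.

7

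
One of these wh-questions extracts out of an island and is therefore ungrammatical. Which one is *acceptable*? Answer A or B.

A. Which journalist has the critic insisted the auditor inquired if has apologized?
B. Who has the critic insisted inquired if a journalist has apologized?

In A, the wh-phrase is extracted from inside a wh-island (introduced by "if"), which blocks movement.
In B, the extraction path crosses only that-complement boundaries, which are transparent.
So B is grammatical.

B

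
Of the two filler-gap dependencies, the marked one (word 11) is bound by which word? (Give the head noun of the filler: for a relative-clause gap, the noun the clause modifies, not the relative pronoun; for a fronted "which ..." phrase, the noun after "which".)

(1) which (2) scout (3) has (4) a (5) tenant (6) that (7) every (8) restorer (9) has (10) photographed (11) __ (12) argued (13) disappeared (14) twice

The marked gap is inside the relative clause, the direct object of "photographed".
Its filler is the head noun "tenant" (via "that"), at word 5.
(The other dependency links word 2 to a gap after word 12.)

5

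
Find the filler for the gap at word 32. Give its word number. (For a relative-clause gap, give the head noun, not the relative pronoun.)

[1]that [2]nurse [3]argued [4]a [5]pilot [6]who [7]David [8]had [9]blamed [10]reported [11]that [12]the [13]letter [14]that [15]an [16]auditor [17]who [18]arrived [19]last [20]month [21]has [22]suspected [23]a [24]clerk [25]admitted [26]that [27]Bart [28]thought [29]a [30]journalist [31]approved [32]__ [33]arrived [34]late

The gap at 32 is the object of "approved", inside a relative clause.
The relative pronoun is "that" (word 14); it is bound by the head noun immediately before it.
Its filler is the head noun "letter", at word 13.

13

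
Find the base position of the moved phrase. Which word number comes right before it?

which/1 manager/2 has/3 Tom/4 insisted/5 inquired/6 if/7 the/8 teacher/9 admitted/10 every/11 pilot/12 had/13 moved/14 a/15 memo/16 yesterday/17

The displaced element is "which manager" (word 2).
It is linked across 1 clause boundary (Ø).
It functions as the subject of "inquired", so the gap sits immediately after word 5 ("insisted").
Base order: Tom has insisted that which manager inquired if the teacher admitted every pilot had moved a memo yesterday.

5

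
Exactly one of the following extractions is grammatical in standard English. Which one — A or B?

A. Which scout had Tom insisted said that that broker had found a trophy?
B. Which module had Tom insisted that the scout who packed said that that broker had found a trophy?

A

In B, the wh-phrase is extracted from inside a complex-NP island (relative clause) (introduced by "who"), which blocks movement.
In A, the extraction path crosses only that-complement boundaries, which are transparent.
So A is grammatical.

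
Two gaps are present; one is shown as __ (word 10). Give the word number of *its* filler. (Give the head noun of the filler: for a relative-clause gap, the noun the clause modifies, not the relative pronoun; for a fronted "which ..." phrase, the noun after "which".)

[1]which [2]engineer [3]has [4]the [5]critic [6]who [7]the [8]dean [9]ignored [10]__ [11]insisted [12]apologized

The marked gap is inside the relative clause, the direct object of "ignored".
Its filler is the head noun "critic" (via "who"), at word 5.
(The other dependency links word 2 to a gap after word 11.)

5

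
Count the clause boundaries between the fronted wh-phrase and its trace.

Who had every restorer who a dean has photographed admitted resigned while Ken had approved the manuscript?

"who" is extracted from the subject of "resigned".
Boundaries crossed, outermost first: [Ø] — 1 in total.

1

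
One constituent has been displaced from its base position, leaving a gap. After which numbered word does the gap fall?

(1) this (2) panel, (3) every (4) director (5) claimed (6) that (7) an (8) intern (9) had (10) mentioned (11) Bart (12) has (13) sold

The displaced element is "this panel" (word 2).
It is linked across 2 clause boundaries (that → Ø).
It functions as the direct object of "sold", so the gap sits immediately after word 13 ("sold").
Base order: Every director claimed that an intern had mentioned Bart has sold this panel.

13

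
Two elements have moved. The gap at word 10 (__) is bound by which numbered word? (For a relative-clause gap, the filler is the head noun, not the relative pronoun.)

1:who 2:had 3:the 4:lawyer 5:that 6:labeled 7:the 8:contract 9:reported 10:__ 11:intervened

The marked gap is the subject of "intervened".
Its filler is the fronted wh-phrase "who", at word 1.
(The other dependency links word 4 to a gap after word 5.)

1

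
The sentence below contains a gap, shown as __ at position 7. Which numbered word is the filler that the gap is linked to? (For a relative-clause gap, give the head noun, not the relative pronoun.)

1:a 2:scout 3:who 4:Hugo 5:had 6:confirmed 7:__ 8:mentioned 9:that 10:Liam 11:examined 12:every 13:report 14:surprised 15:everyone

2

The gap at 7 is the subject of "mentioned", inside a relative clause.
The relative pronoun is "who" (word 3); it is bound by the head noun immediately before it.
Its filler is the head noun "scout", at word 2.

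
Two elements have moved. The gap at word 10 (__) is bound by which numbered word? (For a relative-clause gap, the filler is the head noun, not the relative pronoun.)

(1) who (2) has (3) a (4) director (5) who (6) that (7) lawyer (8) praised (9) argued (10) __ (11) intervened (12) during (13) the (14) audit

1

The marked gap is the subject of "intervened".
Its filler is the fronted wh-phrase "who", at word 1.
(The other dependency links word 4 to a gap after word 8.)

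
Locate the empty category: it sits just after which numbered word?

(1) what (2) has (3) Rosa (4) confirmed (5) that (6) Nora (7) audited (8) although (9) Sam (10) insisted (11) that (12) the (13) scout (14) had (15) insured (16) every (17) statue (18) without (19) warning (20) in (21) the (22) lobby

The displaced element is "what" (word 1).
It is linked across 1 clause boundary (that).
It functions as the direct object of "audited", so the gap sits immediately after word 7 ("audited").
Base order: Rosa has confirmed that Nora audited what although Sam insisted that the scout had insured every statue without warning in the lobby.

7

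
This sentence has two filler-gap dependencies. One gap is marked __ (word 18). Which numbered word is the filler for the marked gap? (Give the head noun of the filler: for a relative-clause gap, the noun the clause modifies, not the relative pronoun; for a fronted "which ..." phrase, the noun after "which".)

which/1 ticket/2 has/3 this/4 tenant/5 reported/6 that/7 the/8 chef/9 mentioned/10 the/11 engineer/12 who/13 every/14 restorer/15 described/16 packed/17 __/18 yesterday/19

2

The marked gap is the direct object of "packed".
Its filler is the fronted wh-phrase "which ticket", at word 2.
(The other dependency links word 12 to a gap after word 16.)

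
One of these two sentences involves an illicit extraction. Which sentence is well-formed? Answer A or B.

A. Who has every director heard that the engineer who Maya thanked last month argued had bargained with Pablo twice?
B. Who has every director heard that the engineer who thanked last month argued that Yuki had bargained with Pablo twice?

In B, the wh-phrase is extracted from inside a complex-NP island (relative clause) (introduced by "who"), which blocks movement.
In A, the extraction path crosses only that-complement boundaries, which are transparent.
So A is grammatical.

A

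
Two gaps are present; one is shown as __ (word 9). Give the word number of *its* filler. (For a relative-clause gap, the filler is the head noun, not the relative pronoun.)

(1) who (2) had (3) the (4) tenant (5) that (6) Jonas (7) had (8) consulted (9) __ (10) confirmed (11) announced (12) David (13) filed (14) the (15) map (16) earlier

4

The marked gap is inside the relative clause, the direct object of "consulted".
Its filler is the head noun "tenant" (via "that"), at word 4.
(The other dependency links word 1 to a gap after word 10.)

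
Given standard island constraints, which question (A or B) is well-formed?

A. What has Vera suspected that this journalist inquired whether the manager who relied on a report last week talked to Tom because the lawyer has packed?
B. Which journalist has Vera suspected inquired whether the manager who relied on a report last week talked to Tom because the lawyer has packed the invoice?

B

In A, the wh-phrase is extracted from inside a wh-island (introduced by "whether"), which blocks movement.
In B, the extraction path crosses only that-complement boundaries, which are transparent.
So B is grammatical.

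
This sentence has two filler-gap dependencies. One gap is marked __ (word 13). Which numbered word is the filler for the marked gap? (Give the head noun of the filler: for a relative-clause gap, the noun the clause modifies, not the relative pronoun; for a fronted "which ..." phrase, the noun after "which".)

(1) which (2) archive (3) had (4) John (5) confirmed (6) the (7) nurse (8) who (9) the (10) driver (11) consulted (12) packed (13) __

2

The marked gap is the direct object of "packed".
Its filler is the fronted wh-phrase "which archive", at word 2.
(The other dependency links word 7 to a gap after word 11.)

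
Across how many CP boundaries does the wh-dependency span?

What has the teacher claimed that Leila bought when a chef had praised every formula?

"what" is extracted from the object of "bought".
Boundaries crossed, outermost first: [that] — 1 in total.

1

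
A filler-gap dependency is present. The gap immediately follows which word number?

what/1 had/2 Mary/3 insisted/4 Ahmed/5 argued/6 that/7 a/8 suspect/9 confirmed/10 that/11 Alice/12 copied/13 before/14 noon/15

The displaced element is "what" (word 1).
It is linked across 3 clause boundaries (Ø → that → that).
It functions as the direct object of "copied", so the gap sits immediately after word 13 ("copied").
Base order: Mary had insisted Ahmed argued that a suspect confirmed that Alice copied what before noon.

13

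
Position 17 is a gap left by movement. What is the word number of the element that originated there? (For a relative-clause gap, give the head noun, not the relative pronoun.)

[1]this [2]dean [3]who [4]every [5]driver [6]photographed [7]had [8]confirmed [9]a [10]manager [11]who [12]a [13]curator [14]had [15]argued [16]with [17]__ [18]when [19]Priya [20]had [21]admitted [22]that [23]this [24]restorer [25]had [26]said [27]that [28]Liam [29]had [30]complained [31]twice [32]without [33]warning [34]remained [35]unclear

The gap at 17 is the prepositional object of "argued", inside a relative clause.
The relative pronoun is "who" (word 11); it is bound by the head noun immediately before it.
Its filler is the head noun "manager", at word 10.

10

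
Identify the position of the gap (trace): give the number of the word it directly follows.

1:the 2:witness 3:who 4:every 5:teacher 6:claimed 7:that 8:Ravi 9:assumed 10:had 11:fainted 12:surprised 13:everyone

The displaced element is "the witness" (word 2).
It is linked across 2 clause boundaries (that → Ø).
It functions as the subject of "fainted", so the gap sits immediately after word 9 ("assumed").
Base order: Every teacher claimed that Ravi assumed the witness had fainted.

9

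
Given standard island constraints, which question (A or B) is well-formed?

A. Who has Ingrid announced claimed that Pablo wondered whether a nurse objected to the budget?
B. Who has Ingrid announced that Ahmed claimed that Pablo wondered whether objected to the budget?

In B, the wh-phrase is extracted from inside a wh-island (introduced by "whether"), which blocks movement.
In A, the extraction path crosses only that-complement boundaries, which are transparent.
So A is grammatical.

A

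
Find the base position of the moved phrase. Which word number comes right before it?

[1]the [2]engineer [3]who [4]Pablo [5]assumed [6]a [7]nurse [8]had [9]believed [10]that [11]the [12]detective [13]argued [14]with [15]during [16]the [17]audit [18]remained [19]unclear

The displaced element is "the engineer" (word 2).
It is linked across 2 clause boundaries (Ø → that).
It functions as the object of the preposition "with" of "argued", so the gap sits immediately after word 14 ("with").
Base order: Pablo assumed a nurse had believed that the detective argued with the engineer during the audit.

14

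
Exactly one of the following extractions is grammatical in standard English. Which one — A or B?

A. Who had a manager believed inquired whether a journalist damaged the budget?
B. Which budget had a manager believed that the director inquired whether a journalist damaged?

In B, the wh-phrase is extracted from inside a wh-island (introduced by "whether"), which blocks movement.
In A, the extraction path crosses only that-complement boundaries, which are transparent.
So A is grammatical.

A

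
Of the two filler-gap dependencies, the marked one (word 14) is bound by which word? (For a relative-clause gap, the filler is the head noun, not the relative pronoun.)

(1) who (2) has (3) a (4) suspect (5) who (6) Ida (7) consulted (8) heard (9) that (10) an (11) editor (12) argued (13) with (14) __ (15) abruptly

The marked gap is the object of the preposition "with" of "argued".
Its filler is the fronted wh-phrase "who", at word 1.
(The other dependency links word 4 to a gap after word 7.)

1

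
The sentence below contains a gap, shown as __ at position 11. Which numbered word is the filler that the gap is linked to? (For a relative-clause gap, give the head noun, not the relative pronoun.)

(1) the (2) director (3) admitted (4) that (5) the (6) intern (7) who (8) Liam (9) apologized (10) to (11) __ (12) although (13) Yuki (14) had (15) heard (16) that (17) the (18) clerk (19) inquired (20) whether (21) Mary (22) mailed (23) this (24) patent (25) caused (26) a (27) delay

6

The gap at 11 is the prepositional object of "apologized", inside a relative clause.
The relative pronoun is "who" (word 7); it is bound by the head noun immediately before it.
Its filler is the head noun "intern", at word 6.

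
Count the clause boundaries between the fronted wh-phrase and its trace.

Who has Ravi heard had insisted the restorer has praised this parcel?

"who" is extracted from the subject of "insisted".
Boundaries crossed, outermost first: [Ø] — 1 in total.

1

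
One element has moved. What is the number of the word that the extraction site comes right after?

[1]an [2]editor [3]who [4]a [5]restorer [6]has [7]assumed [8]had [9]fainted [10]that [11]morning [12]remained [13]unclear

7

The displaced element is "an editor" (word 2).
It is linked across 1 clause boundary (Ø).
It functions as the subject of "fainted", so the gap sits immediately after word 7 ("assumed").
Base order: A restorer has assumed that an editor had fainted that morning.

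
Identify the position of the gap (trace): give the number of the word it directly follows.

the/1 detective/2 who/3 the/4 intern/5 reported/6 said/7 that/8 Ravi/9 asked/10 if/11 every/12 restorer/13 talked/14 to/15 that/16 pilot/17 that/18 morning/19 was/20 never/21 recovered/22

6

The displaced element is "the detective" (word 2).
It is linked across 1 clause boundary (Ø).
It functions as the subject of "said", so the gap sits immediately after word 6 ("reported").
Base order: The intern reported that the detective said that Ravi asked if every restorer talked to that pilot that morning.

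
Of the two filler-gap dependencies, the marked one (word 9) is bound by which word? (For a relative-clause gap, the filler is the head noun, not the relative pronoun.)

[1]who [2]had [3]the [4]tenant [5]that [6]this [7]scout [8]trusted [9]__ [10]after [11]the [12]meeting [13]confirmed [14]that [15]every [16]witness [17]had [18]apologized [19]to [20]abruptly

4

The marked gap is inside the relative clause, the direct object of "trusted".
Its filler is the head noun "tenant" (via "that"), at word 4.
(The other dependency links word 1 to a gap after word 19.)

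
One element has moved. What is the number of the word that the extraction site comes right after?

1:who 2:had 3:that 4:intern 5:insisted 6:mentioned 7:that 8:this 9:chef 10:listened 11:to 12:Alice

5

The displaced element is "who" (word 1).
It is linked across 1 clause boundary (Ø).
It functions as the subject of "mentioned", so the gap sits immediately after word 5 ("insisted").
Base order: That intern had insisted that who mentioned that this chef listened to Alice.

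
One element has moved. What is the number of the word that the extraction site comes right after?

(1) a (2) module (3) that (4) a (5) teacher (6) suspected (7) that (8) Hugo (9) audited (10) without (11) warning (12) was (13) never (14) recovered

The displaced element is "a module" (word 2).
It is linked across 1 clause boundary (that).
It functions as the direct object of "audited", so the gap sits immediately after word 9 ("audited").
Base order: A teacher suspected that Hugo audited a module without warning.

9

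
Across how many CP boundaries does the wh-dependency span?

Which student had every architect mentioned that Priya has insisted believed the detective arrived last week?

2

"which student" is extracted from the subject of "believed".
Boundaries crossed, outermost first: [that], [Ø] — 2 in total.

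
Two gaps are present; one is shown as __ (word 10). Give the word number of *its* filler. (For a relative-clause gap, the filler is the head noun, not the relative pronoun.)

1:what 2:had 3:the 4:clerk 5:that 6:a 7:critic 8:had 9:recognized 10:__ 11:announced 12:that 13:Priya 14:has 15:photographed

The marked gap is inside the relative clause, the direct object of "recognized".
Its filler is the head noun "clerk" (via "that"), at word 4.
(The other dependency links word 1 to a gap after word 15.)

4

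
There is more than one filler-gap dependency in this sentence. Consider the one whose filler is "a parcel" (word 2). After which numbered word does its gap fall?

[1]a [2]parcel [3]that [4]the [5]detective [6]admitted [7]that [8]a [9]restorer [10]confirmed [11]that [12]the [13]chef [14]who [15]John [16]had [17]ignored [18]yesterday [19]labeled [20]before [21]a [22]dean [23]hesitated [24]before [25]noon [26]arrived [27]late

The displaced element is "a parcel" (word 2).
It is linked across 2 clause boundaries (that → that).
It functions as the direct object of "labeled", so the gap sits immediately after word 19 ("labeled").
Base order: The detective admitted that a restorer confirmed that the chef who John had ignored yesterday labeled a parcel before a dean hesitated before noon.

19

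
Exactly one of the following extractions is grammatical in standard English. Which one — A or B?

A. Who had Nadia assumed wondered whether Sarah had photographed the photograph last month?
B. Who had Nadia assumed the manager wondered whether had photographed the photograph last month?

A

In B, the wh-phrase is extracted from inside a wh-island (introduced by "whether"), which blocks movement.
In A, the extraction path crosses only that-complement boundaries, which are transparent.
So A is grammatical.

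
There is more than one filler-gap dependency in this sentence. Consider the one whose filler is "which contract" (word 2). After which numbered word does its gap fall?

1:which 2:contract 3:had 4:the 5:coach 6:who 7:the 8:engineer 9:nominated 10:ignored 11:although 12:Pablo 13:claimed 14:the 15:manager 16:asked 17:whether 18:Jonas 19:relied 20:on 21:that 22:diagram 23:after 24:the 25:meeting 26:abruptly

The displaced element is "which contract" (word 2).
It functions as the direct object of "ignored", so the gap sits immediately after word 10 ("ignored").
Base order: The coach who the engineer nominated had ignored which contract although Pablo claimed the manager asked whether Jonas relied on that diagram after the meeting abruptly.

10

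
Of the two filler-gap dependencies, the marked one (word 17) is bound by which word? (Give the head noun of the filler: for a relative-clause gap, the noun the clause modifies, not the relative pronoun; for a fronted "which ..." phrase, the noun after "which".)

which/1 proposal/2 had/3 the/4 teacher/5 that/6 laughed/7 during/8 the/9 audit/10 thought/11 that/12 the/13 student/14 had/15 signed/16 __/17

2

The marked gap is the direct object of "signed".
Its filler is the fronted wh-phrase "which proposal", at word 2.
(The other dependency links word 5 to a gap after word 6.)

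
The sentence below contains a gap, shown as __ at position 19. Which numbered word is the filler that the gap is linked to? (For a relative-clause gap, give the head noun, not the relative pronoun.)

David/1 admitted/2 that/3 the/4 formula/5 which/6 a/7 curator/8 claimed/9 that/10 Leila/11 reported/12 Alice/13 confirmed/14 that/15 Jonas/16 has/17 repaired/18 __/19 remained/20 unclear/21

5

The gap at 19 is the object of "repaired", inside a relative clause.
The relative pronoun is "which" (word 6); it is bound by the head noun immediately before it.
Its filler is the head noun "formula", at word 5.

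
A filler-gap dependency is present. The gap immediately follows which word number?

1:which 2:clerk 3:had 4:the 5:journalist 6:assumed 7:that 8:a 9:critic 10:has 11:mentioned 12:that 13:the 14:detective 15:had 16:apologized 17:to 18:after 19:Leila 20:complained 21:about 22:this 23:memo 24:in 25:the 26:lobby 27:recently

17

The displaced element is "which clerk" (word 2).
It is linked across 2 clause boundaries (that → that).
It functions as the object of the preposition "to" of "apologized", so the gap sits immediately after word 17 ("to").
Base order: The journalist had assumed that a critic has mentioned that the detective had apologized to which clerk after Leila complained about this memo in the lobby recently.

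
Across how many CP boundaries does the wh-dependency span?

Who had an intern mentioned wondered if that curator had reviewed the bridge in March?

"who" is extracted from the subject of "wondered".
Boundaries crossed, outermost first: [Ø] — 1 in total.

1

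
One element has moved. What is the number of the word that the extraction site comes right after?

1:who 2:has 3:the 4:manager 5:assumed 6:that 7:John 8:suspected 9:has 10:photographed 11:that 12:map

The displaced element is "who" (word 1).
It is linked across 2 clause boundaries (that → Ø).
It functions as the subject of "photographed", so the gap sits immediately after word 8 ("suspected").
Base order: The manager has assumed that John suspected who has photographed that map.

8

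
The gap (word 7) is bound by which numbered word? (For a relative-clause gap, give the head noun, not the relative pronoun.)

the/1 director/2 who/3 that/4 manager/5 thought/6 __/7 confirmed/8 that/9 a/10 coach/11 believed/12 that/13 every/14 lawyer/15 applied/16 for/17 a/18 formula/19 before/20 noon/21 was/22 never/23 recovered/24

The gap at 7 is the subject of "confirmed", inside a relative clause.
The relative pronoun is "who" (word 3); it is bound by the head noun immediately before it.
Its filler is the head noun "director", at word 2.

2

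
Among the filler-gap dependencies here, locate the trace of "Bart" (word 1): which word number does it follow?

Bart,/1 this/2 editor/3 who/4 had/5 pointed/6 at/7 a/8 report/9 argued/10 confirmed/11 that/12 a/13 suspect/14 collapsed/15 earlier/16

The displaced element is "Bart" (word 1).
It is linked across 1 clause boundary (Ø).
It functions as the subject of "confirmed", so the gap sits immediately after word 10 ("argued").
Base order: This editor who had pointed at a report argued Bart confirmed that a suspect collapsed earlier.

10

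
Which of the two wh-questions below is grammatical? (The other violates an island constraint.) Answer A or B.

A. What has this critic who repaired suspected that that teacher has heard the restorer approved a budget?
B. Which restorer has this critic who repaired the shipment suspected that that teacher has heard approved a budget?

In A, the wh-phrase is extracted from inside a complex-NP island (relative clause) (introduced by "who"), which blocks movement.
In B, the extraction path crosses only that-complement boundaries, which are transparent.
So B is grammatical.

B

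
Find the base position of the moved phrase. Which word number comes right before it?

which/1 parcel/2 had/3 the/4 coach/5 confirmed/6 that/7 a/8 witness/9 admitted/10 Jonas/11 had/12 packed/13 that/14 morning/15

The displaced element is "which parcel" (word 2).
It is linked across 2 clause boundaries (that → Ø).
It functions as the direct object of "packed", so the gap sits immediately after word 13 ("packed").
Base order: The coach had confirmed that a witness admitted Jonas had packed which parcel that morning.

13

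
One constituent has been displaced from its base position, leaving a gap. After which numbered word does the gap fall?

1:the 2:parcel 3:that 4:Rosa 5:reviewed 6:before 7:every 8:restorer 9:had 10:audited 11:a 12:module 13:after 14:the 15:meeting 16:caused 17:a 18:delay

The displaced element is "the parcel" (word 2).
It functions as the direct object of "reviewed", so the gap sits immediately after word 5 ("reviewed").
Base order: Rosa reviewed the parcel before every restorer had audited a module after the meeting.

5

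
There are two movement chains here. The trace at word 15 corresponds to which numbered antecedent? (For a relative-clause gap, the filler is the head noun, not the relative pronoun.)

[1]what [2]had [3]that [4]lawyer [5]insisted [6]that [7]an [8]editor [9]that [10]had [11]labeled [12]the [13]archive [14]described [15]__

The marked gap is the direct object of "described".
Its filler is the fronted wh-phrase "what", at word 1.
(The other dependency links word 8 to a gap after word 9.)

1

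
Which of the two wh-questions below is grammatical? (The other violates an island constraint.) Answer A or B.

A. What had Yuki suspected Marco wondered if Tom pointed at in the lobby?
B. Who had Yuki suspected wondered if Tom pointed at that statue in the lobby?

B

In A, the wh-phrase is extracted from inside a wh-island (introduced by "if"), which blocks movement.
In B, the extraction path crosses only that-complement boundaries, which are transparent.
So B is grammatical.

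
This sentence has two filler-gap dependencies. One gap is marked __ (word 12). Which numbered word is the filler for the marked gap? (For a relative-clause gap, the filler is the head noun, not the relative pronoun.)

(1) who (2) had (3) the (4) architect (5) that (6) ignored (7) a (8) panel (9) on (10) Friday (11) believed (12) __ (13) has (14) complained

The marked gap is the subject of "complained".
Its filler is the fronted wh-phrase "who", at word 1.
(The other dependency links word 4 to a gap after word 5.)

1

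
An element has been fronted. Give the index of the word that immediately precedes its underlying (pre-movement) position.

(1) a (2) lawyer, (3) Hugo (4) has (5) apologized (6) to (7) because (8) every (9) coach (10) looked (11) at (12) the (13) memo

6

The displaced element is "a lawyer" (word 2).
It functions as the object of the preposition "to" of "apologized", so the gap sits immediately after word 6 ("to").
Base order: Hugo has apologized to a lawyer because every coach looked at the memo.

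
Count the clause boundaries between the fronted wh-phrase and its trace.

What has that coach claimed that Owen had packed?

"what" is extracted from the object of "packed".
Boundaries crossed, outermost first: [that] — 1 in total.

1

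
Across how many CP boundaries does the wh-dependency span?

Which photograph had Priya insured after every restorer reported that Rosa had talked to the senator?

"which photograph" originates inside the matrix clause — no clause boundary is crossed.

0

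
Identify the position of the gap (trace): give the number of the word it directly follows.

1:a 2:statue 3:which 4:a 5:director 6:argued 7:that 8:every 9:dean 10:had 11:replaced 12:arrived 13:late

11

The displaced element is "a statue" (word 2).
It is linked across 1 clause boundary (that).
It functions as the direct object of "replaced", so the gap sits immediately after word 11 ("replaced").
Base order: A director argued that every dean had replaced a statue.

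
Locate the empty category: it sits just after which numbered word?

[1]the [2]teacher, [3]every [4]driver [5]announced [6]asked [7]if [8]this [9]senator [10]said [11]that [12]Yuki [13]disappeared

The displaced element is "the teacher" (word 2).
It is linked across 1 clause boundary (Ø).
It functions as the subject of "asked", so the gap sits immediately after word 5 ("announced").
Base order: Every driver announced that the teacher asked if this senator said that Yuki disappeared.

5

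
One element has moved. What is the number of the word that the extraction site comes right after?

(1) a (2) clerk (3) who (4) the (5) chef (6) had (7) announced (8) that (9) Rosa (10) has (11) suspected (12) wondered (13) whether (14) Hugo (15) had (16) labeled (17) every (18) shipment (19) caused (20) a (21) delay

The displaced element is "a clerk" (word 2).
It is linked across 2 clause boundaries (that → Ø).
It functions as the subject of "wondered", so the gap sits immediately after word 11 ("suspected").
Base order: The chef had announced that Rosa has suspected that a clerk wondered whether Hugo had labeled every shipment.

11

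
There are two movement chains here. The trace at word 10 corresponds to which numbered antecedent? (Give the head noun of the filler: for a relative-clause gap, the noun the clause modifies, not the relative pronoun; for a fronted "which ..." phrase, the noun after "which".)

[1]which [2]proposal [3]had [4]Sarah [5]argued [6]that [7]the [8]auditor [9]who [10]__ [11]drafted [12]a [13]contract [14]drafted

The marked gap is inside the relative clause, the subject of "drafted".
Its filler is the head noun "auditor" (via "who"), at word 8.
(The other dependency links word 2 to a gap after word 14.)

8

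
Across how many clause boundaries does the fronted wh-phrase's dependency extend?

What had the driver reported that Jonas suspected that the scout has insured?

"what" is extracted from the object of "insured".
Boundaries crossed, outermost first: [that], [that] — 2 in total.

2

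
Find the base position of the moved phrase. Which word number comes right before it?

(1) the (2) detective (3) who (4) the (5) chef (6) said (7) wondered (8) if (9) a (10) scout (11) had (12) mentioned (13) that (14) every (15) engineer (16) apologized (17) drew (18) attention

The displaced element is "the detective" (word 2).
It is linked across 1 clause boundary (Ø).
It functions as the subject of "wondered", so the gap sits immediately after word 6 ("said").
Base order: The chef said the detective wondered if a scout had mentioned that every engineer apologized.

6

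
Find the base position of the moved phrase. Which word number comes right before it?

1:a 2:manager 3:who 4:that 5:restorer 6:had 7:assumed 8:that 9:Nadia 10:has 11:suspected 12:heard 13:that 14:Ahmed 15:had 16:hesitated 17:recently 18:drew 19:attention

The displaced element is "a manager" (word 2).
It is linked across 2 clause boundaries (that → Ø).
It functions as the subject of "heard", so the gap sits immediately after word 11 ("suspected").
Base order: That restorer had assumed that Nadia has suspected a manager heard that Ahmed had hesitated recently.

11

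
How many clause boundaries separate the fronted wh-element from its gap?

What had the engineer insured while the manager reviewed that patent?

0

"what" originates inside the matrix clause — no clause boundary is crossed.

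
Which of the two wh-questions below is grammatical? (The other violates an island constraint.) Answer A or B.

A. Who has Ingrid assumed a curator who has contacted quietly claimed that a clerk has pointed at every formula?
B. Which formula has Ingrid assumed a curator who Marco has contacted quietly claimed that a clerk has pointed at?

In A, the wh-phrase is extracted from inside a complex-NP island (relative clause) (introduced by "who"), which blocks movement.
In B, the extraction path crosses only that-complement boundaries, which are transparent.
So B is grammatical.

B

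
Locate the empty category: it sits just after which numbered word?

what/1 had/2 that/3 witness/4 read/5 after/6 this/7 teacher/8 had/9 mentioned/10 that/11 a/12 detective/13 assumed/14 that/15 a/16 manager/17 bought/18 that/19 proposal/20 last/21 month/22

The displaced element is "what" (word 1).
It functions as the direct object of "read", so the gap sits immediately after word 5 ("read").
Base order: That witness had read what after this teacher had mentioned that a detective assumed that a manager bought that proposal last month.

5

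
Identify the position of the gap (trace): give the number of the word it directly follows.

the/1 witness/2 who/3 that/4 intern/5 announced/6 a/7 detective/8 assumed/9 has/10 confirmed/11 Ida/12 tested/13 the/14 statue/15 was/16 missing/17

The displaced element is "the witness" (word 2).
It is linked across 2 clause boundaries (Ø → Ø).
It functions as the subject of "confirmed", so the gap sits immediately after word 9 ("assumed").
Base order: That intern announced a detective assumed that the witness has confirmed Ida tested the statue.

9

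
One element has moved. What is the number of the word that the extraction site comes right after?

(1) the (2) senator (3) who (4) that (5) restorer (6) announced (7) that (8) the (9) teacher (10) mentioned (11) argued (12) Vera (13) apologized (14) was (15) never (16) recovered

The displaced element is "the senator" (word 2).
It is linked across 2 clause boundaries (that → Ø).
It functions as the subject of "argued", so the gap sits immediately after word 10 ("mentioned").
Base order: That restorer announced that the teacher mentioned the senator argued Vera apologized.

10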